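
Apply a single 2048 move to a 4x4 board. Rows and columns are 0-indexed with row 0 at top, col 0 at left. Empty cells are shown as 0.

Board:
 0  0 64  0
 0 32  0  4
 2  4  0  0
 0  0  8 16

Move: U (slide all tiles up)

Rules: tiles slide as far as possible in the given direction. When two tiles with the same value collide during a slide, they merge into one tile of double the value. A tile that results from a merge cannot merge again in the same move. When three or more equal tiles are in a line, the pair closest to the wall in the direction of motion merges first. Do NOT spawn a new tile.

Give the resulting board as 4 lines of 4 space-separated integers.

Answer:  2 32 64  4
 0  4  8 16
 0  0  0  0
 0  0  0  0

Derivation:
Slide up:
col 0: [0, 0, 2, 0] -> [2, 0, 0, 0]
col 1: [0, 32, 4, 0] -> [32, 4, 0, 0]
col 2: [64, 0, 0, 8] -> [64, 8, 0, 0]
col 3: [0, 4, 0, 16] -> [4, 16, 0, 0]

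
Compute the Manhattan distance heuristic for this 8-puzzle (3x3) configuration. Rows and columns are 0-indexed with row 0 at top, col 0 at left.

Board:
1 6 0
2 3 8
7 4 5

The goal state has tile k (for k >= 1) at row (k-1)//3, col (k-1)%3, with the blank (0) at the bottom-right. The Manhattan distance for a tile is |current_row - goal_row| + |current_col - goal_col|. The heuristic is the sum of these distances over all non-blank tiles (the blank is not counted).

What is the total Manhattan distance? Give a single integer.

Answer: 12

Derivation:
Tile 1: (0,0)->(0,0) = 0
Tile 6: (0,1)->(1,2) = 2
Tile 2: (1,0)->(0,1) = 2
Tile 3: (1,1)->(0,2) = 2
Tile 8: (1,2)->(2,1) = 2
Tile 7: (2,0)->(2,0) = 0
Tile 4: (2,1)->(1,0) = 2
Tile 5: (2,2)->(1,1) = 2
Sum: 0 + 2 + 2 + 2 + 2 + 0 + 2 + 2 = 12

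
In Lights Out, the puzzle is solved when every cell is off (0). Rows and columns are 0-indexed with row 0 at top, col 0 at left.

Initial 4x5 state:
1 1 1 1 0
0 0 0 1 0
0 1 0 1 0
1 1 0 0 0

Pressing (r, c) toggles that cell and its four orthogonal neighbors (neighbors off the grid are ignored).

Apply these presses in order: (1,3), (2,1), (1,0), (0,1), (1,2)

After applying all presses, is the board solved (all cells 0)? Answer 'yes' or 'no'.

After press 1 at (1,3):
1 1 1 0 0
0 0 1 0 1
0 1 0 0 0
1 1 0 0 0

After press 2 at (2,1):
1 1 1 0 0
0 1 1 0 1
1 0 1 0 0
1 0 0 0 0

After press 3 at (1,0):
0 1 1 0 0
1 0 1 0 1
0 0 1 0 0
1 0 0 0 0

After press 4 at (0,1):
1 0 0 0 0
1 1 1 0 1
0 0 1 0 0
1 0 0 0 0

After press 5 at (1,2):
1 0 1 0 0
1 0 0 1 1
0 0 0 0 0
1 0 0 0 0

Lights still on: 6

Answer: no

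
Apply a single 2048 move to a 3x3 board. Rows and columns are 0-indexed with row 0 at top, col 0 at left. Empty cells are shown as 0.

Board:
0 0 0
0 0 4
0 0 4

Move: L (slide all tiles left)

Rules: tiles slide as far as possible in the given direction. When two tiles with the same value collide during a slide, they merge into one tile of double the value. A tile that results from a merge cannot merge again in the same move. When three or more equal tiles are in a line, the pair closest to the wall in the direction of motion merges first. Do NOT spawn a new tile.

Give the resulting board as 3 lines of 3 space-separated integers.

Slide left:
row 0: [0, 0, 0] -> [0, 0, 0]
row 1: [0, 0, 4] -> [4, 0, 0]
row 2: [0, 0, 4] -> [4, 0, 0]

Answer: 0 0 0
4 0 0
4 0 0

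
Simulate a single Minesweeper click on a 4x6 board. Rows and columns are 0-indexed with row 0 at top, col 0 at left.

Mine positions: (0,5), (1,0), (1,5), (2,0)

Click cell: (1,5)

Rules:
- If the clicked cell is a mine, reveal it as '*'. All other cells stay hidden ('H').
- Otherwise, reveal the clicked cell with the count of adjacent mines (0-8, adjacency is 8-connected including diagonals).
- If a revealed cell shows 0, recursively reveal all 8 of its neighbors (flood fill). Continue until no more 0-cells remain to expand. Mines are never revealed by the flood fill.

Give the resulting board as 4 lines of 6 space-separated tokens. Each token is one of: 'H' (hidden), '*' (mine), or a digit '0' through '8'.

H H H H H H
H H H H H *
H H H H H H
H H H H H H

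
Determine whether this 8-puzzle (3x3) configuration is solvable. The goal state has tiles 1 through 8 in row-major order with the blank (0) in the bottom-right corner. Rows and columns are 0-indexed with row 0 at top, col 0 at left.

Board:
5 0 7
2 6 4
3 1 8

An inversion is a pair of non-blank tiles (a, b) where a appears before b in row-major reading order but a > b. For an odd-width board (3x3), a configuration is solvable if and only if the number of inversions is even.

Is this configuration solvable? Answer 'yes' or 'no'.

Inversions (pairs i<j in row-major order where tile[i] > tile[j] > 0): 16
16 is even, so the puzzle is solvable.

Answer: yes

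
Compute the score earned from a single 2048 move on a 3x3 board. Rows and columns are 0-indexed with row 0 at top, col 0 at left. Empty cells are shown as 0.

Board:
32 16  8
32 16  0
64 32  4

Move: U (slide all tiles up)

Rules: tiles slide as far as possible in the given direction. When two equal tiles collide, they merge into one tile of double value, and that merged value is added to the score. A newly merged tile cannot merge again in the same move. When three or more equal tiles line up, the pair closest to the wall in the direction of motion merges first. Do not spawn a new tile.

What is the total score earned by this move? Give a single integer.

Slide up:
col 0: [32, 32, 64] -> [64, 64, 0]  score +64 (running 64)
col 1: [16, 16, 32] -> [32, 32, 0]  score +32 (running 96)
col 2: [8, 0, 4] -> [8, 4, 0]  score +0 (running 96)
Board after move:
64 32  8
64 32  4
 0  0  0

Answer: 96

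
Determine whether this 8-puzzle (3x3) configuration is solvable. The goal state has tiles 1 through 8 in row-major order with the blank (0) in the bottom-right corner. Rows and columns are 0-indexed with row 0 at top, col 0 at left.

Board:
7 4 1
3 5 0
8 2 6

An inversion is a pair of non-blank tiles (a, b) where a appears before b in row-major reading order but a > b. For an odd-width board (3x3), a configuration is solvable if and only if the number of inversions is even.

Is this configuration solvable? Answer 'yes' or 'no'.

Inversions (pairs i<j in row-major order where tile[i] > tile[j] > 0): 13
13 is odd, so the puzzle is not solvable.

Answer: no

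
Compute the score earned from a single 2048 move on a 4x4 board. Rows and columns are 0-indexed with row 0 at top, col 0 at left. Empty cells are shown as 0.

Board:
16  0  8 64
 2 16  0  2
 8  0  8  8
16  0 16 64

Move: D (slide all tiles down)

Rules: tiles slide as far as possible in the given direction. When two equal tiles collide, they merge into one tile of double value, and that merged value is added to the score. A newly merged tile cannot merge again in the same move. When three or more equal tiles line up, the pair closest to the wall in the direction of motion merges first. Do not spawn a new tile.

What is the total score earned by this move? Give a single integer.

Answer: 16

Derivation:
Slide down:
col 0: [16, 2, 8, 16] -> [16, 2, 8, 16]  score +0 (running 0)
col 1: [0, 16, 0, 0] -> [0, 0, 0, 16]  score +0 (running 0)
col 2: [8, 0, 8, 16] -> [0, 0, 16, 16]  score +16 (running 16)
col 3: [64, 2, 8, 64] -> [64, 2, 8, 64]  score +0 (running 16)
Board after move:
16  0  0 64
 2  0  0  2
 8  0 16  8
16 16 16 64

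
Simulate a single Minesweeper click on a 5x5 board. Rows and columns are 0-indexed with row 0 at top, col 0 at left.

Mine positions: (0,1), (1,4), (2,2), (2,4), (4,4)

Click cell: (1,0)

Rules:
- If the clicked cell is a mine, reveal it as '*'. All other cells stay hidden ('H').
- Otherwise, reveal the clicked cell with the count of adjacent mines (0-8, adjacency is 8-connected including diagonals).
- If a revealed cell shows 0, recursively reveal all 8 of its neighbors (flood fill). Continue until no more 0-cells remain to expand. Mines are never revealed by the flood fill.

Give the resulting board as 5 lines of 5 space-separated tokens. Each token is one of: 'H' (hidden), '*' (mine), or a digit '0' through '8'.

H H H H H
1 H H H H
H H H H H
H H H H H
H H H H H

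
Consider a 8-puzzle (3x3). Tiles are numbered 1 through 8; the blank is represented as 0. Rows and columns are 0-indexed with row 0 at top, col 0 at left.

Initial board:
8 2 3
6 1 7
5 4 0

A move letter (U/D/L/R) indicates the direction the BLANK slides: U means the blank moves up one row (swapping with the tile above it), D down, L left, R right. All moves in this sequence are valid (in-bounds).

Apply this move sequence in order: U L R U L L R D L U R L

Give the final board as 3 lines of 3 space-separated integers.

After move 1 (U):
8 2 3
6 1 0
5 4 7

After move 2 (L):
8 2 3
6 0 1
5 4 7

After move 3 (R):
8 2 3
6 1 0
5 4 7

After move 4 (U):
8 2 0
6 1 3
5 4 7

After move 5 (L):
8 0 2
6 1 3
5 4 7

After move 6 (L):
0 8 2
6 1 3
5 4 7

After move 7 (R):
8 0 2
6 1 3
5 4 7

After move 8 (D):
8 1 2
6 0 3
5 4 7

After move 9 (L):
8 1 2
0 6 3
5 4 7

After move 10 (U):
0 1 2
8 6 3
5 4 7

After move 11 (R):
1 0 2
8 6 3
5 4 7

After move 12 (L):
0 1 2
8 6 3
5 4 7

Answer: 0 1 2
8 6 3
5 4 7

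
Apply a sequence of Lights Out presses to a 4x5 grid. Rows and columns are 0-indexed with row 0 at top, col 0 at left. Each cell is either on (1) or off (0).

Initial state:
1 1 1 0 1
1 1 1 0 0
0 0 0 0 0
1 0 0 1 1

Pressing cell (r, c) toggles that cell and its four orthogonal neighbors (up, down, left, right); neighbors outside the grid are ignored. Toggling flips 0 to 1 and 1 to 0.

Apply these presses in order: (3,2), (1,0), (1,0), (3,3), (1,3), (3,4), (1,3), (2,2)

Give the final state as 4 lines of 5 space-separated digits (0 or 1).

After press 1 at (3,2):
1 1 1 0 1
1 1 1 0 0
0 0 1 0 0
1 1 1 0 1

After press 2 at (1,0):
0 1 1 0 1
0 0 1 0 0
1 0 1 0 0
1 1 1 0 1

After press 3 at (1,0):
1 1 1 0 1
1 1 1 0 0
0 0 1 0 0
1 1 1 0 1

After press 4 at (3,3):
1 1 1 0 1
1 1 1 0 0
0 0 1 1 0
1 1 0 1 0

After press 5 at (1,3):
1 1 1 1 1
1 1 0 1 1
0 0 1 0 0
1 1 0 1 0

After press 6 at (3,4):
1 1 1 1 1
1 1 0 1 1
0 0 1 0 1
1 1 0 0 1

After press 7 at (1,3):
1 1 1 0 1
1 1 1 0 0
0 0 1 1 1
1 1 0 0 1

After press 8 at (2,2):
1 1 1 0 1
1 1 0 0 0
0 1 0 0 1
1 1 1 0 1

Answer: 1 1 1 0 1
1 1 0 0 0
0 1 0 0 1
1 1 1 0 1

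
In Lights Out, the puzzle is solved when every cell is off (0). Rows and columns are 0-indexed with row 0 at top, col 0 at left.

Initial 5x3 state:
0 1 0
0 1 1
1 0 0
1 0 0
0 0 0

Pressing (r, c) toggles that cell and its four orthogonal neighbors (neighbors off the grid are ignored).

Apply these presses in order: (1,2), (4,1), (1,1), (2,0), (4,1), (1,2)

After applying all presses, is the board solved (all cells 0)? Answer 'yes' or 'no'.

After press 1 at (1,2):
0 1 1
0 0 0
1 0 1
1 0 0
0 0 0

After press 2 at (4,1):
0 1 1
0 0 0
1 0 1
1 1 0
1 1 1

After press 3 at (1,1):
0 0 1
1 1 1
1 1 1
1 1 0
1 1 1

After press 4 at (2,0):
0 0 1
0 1 1
0 0 1
0 1 0
1 1 1

After press 5 at (4,1):
0 0 1
0 1 1
0 0 1
0 0 0
0 0 0

After press 6 at (1,2):
0 0 0
0 0 0
0 0 0
0 0 0
0 0 0

Lights still on: 0

Answer: yes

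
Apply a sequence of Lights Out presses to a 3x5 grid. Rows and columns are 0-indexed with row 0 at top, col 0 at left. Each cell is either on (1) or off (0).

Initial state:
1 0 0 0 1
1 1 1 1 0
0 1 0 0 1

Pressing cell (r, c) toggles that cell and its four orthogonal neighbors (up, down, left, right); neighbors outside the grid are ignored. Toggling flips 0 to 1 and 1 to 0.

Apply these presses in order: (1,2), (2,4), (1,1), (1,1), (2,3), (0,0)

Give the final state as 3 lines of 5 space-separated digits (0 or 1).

After press 1 at (1,2):
1 0 1 0 1
1 0 0 0 0
0 1 1 0 1

After press 2 at (2,4):
1 0 1 0 1
1 0 0 0 1
0 1 1 1 0

After press 3 at (1,1):
1 1 1 0 1
0 1 1 0 1
0 0 1 1 0

After press 4 at (1,1):
1 0 1 0 1
1 0 0 0 1
0 1 1 1 0

After press 5 at (2,3):
1 0 1 0 1
1 0 0 1 1
0 1 0 0 1

After press 6 at (0,0):
0 1 1 0 1
0 0 0 1 1
0 1 0 0 1

Answer: 0 1 1 0 1
0 0 0 1 1
0 1 0 0 1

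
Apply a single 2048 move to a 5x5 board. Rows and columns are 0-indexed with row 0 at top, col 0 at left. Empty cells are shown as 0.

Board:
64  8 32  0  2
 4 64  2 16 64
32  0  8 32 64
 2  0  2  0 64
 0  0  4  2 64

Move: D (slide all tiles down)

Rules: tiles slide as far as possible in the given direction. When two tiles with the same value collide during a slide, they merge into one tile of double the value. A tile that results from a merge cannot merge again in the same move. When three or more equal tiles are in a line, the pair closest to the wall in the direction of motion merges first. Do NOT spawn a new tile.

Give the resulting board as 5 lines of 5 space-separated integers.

Answer:   0   0  32   0   0
 64   0   2   0   0
  4   0   8  16   2
 32   8   2  32 128
  2  64   4   2 128

Derivation:
Slide down:
col 0: [64, 4, 32, 2, 0] -> [0, 64, 4, 32, 2]
col 1: [8, 64, 0, 0, 0] -> [0, 0, 0, 8, 64]
col 2: [32, 2, 8, 2, 4] -> [32, 2, 8, 2, 4]
col 3: [0, 16, 32, 0, 2] -> [0, 0, 16, 32, 2]
col 4: [2, 64, 64, 64, 64] -> [0, 0, 2, 128, 128]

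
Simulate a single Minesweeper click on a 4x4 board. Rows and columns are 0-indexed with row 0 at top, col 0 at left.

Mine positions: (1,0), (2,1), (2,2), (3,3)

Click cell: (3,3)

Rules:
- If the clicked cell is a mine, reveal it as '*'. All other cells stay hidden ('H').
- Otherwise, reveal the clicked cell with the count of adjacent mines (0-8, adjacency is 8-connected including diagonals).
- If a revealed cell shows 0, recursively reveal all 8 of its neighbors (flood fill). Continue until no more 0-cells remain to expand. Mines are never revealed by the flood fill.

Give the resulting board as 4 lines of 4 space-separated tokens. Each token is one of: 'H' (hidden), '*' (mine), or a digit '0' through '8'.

H H H H
H H H H
H H H H
H H H *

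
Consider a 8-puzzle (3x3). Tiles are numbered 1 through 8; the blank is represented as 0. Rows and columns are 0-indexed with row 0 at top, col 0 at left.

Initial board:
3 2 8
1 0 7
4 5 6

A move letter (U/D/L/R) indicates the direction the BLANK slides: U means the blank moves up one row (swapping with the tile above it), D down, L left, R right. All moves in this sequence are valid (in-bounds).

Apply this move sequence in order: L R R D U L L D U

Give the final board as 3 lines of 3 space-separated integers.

After move 1 (L):
3 2 8
0 1 7
4 5 6

After move 2 (R):
3 2 8
1 0 7
4 5 6

After move 3 (R):
3 2 8
1 7 0
4 5 6

After move 4 (D):
3 2 8
1 7 6
4 5 0

After move 5 (U):
3 2 8
1 7 0
4 5 6

After move 6 (L):
3 2 8
1 0 7
4 5 6

After move 7 (L):
3 2 8
0 1 7
4 5 6

After move 8 (D):
3 2 8
4 1 7
0 5 6

After move 9 (U):
3 2 8
0 1 7
4 5 6

Answer: 3 2 8
0 1 7
4 5 6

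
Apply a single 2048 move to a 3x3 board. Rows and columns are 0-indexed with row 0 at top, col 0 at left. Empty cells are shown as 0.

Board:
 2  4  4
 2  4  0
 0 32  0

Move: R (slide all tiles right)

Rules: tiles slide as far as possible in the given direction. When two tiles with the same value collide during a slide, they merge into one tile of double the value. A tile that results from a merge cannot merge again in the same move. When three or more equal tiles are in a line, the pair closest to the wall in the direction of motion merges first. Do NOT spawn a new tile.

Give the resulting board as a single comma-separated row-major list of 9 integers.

Answer: 0, 2, 8, 0, 2, 4, 0, 0, 32

Derivation:
Slide right:
row 0: [2, 4, 4] -> [0, 2, 8]
row 1: [2, 4, 0] -> [0, 2, 4]
row 2: [0, 32, 0] -> [0, 0, 32]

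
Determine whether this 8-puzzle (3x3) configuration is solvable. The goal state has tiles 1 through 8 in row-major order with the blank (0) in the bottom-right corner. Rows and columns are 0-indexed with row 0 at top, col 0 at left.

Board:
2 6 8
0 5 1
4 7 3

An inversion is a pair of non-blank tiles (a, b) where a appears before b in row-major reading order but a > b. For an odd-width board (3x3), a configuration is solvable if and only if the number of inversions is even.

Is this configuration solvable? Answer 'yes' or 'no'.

Inversions (pairs i<j in row-major order where tile[i] > tile[j] > 0): 15
15 is odd, so the puzzle is not solvable.

Answer: no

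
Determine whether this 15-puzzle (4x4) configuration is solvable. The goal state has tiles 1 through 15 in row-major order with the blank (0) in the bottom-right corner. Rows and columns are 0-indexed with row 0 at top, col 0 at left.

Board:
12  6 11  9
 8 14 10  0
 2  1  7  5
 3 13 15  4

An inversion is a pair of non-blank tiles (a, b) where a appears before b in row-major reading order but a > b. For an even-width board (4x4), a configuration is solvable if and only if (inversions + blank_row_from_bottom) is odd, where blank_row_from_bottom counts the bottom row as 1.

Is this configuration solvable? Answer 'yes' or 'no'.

Answer: yes

Derivation:
Inversions: 60
Blank is in row 1 (0-indexed from top), which is row 3 counting from the bottom (bottom = 1).
60 + 3 = 63, which is odd, so the puzzle is solvable.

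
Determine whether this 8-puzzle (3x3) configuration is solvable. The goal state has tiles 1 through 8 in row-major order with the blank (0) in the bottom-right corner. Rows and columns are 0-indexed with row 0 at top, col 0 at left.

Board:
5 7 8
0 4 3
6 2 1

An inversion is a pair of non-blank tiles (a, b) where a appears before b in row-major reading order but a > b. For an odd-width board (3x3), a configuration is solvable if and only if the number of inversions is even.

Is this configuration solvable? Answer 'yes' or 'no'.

Inversions (pairs i<j in row-major order where tile[i] > tile[j] > 0): 22
22 is even, so the puzzle is solvable.

Answer: yes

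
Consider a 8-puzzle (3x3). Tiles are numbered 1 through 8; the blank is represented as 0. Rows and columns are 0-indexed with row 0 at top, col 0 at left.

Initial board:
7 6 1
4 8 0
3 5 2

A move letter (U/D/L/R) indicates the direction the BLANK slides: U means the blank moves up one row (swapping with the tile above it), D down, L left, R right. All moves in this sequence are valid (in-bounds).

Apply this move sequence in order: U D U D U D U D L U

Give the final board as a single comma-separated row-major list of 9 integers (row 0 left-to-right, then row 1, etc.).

Answer: 7, 0, 1, 4, 6, 8, 3, 5, 2

Derivation:
After move 1 (U):
7 6 0
4 8 1
3 5 2

After move 2 (D):
7 6 1
4 8 0
3 5 2

After move 3 (U):
7 6 0
4 8 1
3 5 2

After move 4 (D):
7 6 1
4 8 0
3 5 2

After move 5 (U):
7 6 0
4 8 1
3 5 2

After move 6 (D):
7 6 1
4 8 0
3 5 2

After move 7 (U):
7 6 0
4 8 1
3 5 2

After move 8 (D):
7 6 1
4 8 0
3 5 2

After move 9 (L):
7 6 1
4 0 8
3 5 2

After move 10 (U):
7 0 1
4 6 8
3 5 2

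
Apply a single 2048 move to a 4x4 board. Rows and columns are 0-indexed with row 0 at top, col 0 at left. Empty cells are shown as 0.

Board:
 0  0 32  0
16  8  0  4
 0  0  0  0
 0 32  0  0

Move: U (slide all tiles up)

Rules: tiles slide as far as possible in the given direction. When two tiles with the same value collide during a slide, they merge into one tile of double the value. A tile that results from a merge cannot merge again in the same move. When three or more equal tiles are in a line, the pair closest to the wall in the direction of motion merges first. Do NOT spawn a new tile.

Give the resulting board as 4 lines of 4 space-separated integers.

Answer: 16  8 32  4
 0 32  0  0
 0  0  0  0
 0  0  0  0

Derivation:
Slide up:
col 0: [0, 16, 0, 0] -> [16, 0, 0, 0]
col 1: [0, 8, 0, 32] -> [8, 32, 0, 0]
col 2: [32, 0, 0, 0] -> [32, 0, 0, 0]
col 3: [0, 4, 0, 0] -> [4, 0, 0, 0]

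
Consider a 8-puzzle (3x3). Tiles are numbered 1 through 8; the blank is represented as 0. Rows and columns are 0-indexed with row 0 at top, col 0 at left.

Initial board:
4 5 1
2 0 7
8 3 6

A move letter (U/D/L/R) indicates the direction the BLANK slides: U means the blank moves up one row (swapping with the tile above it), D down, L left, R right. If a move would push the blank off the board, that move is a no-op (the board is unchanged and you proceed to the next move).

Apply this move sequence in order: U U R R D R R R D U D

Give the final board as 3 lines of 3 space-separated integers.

After move 1 (U):
4 0 1
2 5 7
8 3 6

After move 2 (U):
4 0 1
2 5 7
8 3 6

After move 3 (R):
4 1 0
2 5 7
8 3 6

After move 4 (R):
4 1 0
2 5 7
8 3 6

After move 5 (D):
4 1 7
2 5 0
8 3 6

After move 6 (R):
4 1 7
2 5 0
8 3 6

After move 7 (R):
4 1 7
2 5 0
8 3 6

After move 8 (R):
4 1 7
2 5 0
8 3 6

After move 9 (D):
4 1 7
2 5 6
8 3 0

After move 10 (U):
4 1 7
2 5 0
8 3 6

After move 11 (D):
4 1 7
2 5 6
8 3 0

Answer: 4 1 7
2 5 6
8 3 0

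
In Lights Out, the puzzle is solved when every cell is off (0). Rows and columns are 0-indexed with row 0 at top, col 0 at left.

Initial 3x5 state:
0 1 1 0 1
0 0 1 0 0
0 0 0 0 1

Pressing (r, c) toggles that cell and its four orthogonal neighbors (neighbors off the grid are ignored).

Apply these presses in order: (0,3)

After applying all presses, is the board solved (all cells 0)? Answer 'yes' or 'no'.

After press 1 at (0,3):
0 1 0 1 0
0 0 1 1 0
0 0 0 0 1

Lights still on: 5

Answer: no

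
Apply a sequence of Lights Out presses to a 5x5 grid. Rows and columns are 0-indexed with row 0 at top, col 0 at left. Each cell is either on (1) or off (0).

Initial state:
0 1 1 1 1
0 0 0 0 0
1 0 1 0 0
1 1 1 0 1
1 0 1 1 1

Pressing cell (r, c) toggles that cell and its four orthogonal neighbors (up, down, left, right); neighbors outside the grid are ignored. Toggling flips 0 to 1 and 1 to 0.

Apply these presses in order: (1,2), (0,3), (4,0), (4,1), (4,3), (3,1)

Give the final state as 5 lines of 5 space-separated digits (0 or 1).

After press 1 at (1,2):
0 1 0 1 1
0 1 1 1 0
1 0 0 0 0
1 1 1 0 1
1 0 1 1 1

After press 2 at (0,3):
0 1 1 0 0
0 1 1 0 0
1 0 0 0 0
1 1 1 0 1
1 0 1 1 1

After press 3 at (4,0):
0 1 1 0 0
0 1 1 0 0
1 0 0 0 0
0 1 1 0 1
0 1 1 1 1

After press 4 at (4,1):
0 1 1 0 0
0 1 1 0 0
1 0 0 0 0
0 0 1 0 1
1 0 0 1 1

After press 5 at (4,3):
0 1 1 0 0
0 1 1 0 0
1 0 0 0 0
0 0 1 1 1
1 0 1 0 0

After press 6 at (3,1):
0 1 1 0 0
0 1 1 0 0
1 1 0 0 0
1 1 0 1 1
1 1 1 0 0

Answer: 0 1 1 0 0
0 1 1 0 0
1 1 0 0 0
1 1 0 1 1
1 1 1 0 0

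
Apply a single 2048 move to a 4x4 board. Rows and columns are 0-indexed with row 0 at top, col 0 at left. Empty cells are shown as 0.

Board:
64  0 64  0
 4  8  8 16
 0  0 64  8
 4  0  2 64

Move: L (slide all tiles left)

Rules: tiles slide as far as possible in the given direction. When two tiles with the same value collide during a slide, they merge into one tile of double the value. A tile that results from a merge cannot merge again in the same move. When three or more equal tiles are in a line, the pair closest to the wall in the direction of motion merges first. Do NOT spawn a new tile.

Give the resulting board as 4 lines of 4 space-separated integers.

Slide left:
row 0: [64, 0, 64, 0] -> [128, 0, 0, 0]
row 1: [4, 8, 8, 16] -> [4, 16, 16, 0]
row 2: [0, 0, 64, 8] -> [64, 8, 0, 0]
row 3: [4, 0, 2, 64] -> [4, 2, 64, 0]

Answer: 128   0   0   0
  4  16  16   0
 64   8   0   0
  4   2  64   0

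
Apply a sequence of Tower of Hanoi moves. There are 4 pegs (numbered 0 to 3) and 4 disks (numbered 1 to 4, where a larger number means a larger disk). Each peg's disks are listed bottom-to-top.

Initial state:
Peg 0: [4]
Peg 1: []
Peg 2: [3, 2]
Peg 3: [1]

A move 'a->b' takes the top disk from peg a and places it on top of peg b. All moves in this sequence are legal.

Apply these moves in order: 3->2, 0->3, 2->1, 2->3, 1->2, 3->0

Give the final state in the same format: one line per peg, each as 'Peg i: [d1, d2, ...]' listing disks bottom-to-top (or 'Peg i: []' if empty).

After move 1 (3->2):
Peg 0: [4]
Peg 1: []
Peg 2: [3, 2, 1]
Peg 3: []

After move 2 (0->3):
Peg 0: []
Peg 1: []
Peg 2: [3, 2, 1]
Peg 3: [4]

After move 3 (2->1):
Peg 0: []
Peg 1: [1]
Peg 2: [3, 2]
Peg 3: [4]

After move 4 (2->3):
Peg 0: []
Peg 1: [1]
Peg 2: [3]
Peg 3: [4, 2]

After move 5 (1->2):
Peg 0: []
Peg 1: []
Peg 2: [3, 1]
Peg 3: [4, 2]

After move 6 (3->0):
Peg 0: [2]
Peg 1: []
Peg 2: [3, 1]
Peg 3: [4]

Answer: Peg 0: [2]
Peg 1: []
Peg 2: [3, 1]
Peg 3: [4]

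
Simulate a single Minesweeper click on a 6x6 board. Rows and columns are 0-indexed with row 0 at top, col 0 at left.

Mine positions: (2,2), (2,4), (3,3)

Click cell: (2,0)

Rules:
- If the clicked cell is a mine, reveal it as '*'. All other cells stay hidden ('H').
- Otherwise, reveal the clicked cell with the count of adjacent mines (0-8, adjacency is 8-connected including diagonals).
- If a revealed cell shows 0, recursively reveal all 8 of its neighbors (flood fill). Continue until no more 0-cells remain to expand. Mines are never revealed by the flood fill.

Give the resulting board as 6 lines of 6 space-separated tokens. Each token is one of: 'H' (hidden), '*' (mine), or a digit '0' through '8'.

0 0 0 0 0 0
0 1 1 2 1 1
0 1 H H H H
0 1 2 H 2 1
0 0 1 1 1 0
0 0 0 0 0 0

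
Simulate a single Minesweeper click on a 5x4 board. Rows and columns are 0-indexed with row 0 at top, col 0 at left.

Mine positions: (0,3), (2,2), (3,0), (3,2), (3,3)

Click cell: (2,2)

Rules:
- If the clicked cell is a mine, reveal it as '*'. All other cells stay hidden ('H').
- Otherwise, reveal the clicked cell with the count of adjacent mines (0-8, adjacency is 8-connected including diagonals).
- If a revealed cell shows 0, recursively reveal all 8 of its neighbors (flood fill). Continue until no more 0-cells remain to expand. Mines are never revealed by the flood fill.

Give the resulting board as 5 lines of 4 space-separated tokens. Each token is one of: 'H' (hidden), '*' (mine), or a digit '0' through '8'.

H H H H
H H H H
H H * H
H H H H
H H H H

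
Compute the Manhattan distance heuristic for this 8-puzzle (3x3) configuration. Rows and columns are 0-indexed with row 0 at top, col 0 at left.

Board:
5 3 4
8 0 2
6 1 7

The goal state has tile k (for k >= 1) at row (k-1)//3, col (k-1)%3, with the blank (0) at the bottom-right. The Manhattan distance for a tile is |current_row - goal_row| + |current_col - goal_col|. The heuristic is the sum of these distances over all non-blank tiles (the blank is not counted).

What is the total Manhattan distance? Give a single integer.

Tile 5: (0,0)->(1,1) = 2
Tile 3: (0,1)->(0,2) = 1
Tile 4: (0,2)->(1,0) = 3
Tile 8: (1,0)->(2,1) = 2
Tile 2: (1,2)->(0,1) = 2
Tile 6: (2,0)->(1,2) = 3
Tile 1: (2,1)->(0,0) = 3
Tile 7: (2,2)->(2,0) = 2
Sum: 2 + 1 + 3 + 2 + 2 + 3 + 3 + 2 = 18

Answer: 18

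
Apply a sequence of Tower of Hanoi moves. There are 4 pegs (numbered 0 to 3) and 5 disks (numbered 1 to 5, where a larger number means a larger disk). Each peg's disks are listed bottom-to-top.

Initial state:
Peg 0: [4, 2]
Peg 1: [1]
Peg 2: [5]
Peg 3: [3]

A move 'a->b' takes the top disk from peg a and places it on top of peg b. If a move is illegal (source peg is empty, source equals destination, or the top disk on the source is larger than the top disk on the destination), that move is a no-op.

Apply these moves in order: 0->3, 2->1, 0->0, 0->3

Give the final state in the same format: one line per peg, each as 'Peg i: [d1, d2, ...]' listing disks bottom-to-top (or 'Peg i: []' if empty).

Answer: Peg 0: [4]
Peg 1: [1]
Peg 2: [5]
Peg 3: [3, 2]

Derivation:
After move 1 (0->3):
Peg 0: [4]
Peg 1: [1]
Peg 2: [5]
Peg 3: [3, 2]

After move 2 (2->1):
Peg 0: [4]
Peg 1: [1]
Peg 2: [5]
Peg 3: [3, 2]

After move 3 (0->0):
Peg 0: [4]
Peg 1: [1]
Peg 2: [5]
Peg 3: [3, 2]

After move 4 (0->3):
Peg 0: [4]
Peg 1: [1]
Peg 2: [5]
Peg 3: [3, 2]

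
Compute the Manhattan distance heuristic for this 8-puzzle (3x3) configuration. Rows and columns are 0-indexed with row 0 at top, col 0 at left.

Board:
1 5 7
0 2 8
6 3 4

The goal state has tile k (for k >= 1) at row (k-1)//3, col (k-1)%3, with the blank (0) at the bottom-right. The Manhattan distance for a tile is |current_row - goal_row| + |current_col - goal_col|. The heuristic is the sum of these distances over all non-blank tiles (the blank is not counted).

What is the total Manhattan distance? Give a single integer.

Tile 1: (0,0)->(0,0) = 0
Tile 5: (0,1)->(1,1) = 1
Tile 7: (0,2)->(2,0) = 4
Tile 2: (1,1)->(0,1) = 1
Tile 8: (1,2)->(2,1) = 2
Tile 6: (2,0)->(1,2) = 3
Tile 3: (2,1)->(0,2) = 3
Tile 4: (2,2)->(1,0) = 3
Sum: 0 + 1 + 4 + 1 + 2 + 3 + 3 + 3 = 17

Answer: 17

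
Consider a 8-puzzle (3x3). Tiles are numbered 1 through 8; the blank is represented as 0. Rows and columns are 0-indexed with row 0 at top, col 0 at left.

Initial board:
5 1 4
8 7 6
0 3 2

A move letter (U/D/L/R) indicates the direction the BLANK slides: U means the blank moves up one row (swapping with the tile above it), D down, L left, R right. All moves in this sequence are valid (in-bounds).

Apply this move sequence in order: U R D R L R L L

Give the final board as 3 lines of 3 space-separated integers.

After move 1 (U):
5 1 4
0 7 6
8 3 2

After move 2 (R):
5 1 4
7 0 6
8 3 2

After move 3 (D):
5 1 4
7 3 6
8 0 2

After move 4 (R):
5 1 4
7 3 6
8 2 0

After move 5 (L):
5 1 4
7 3 6
8 0 2

After move 6 (R):
5 1 4
7 3 6
8 2 0

After move 7 (L):
5 1 4
7 3 6
8 0 2

After move 8 (L):
5 1 4
7 3 6
0 8 2

Answer: 5 1 4
7 3 6
0 8 2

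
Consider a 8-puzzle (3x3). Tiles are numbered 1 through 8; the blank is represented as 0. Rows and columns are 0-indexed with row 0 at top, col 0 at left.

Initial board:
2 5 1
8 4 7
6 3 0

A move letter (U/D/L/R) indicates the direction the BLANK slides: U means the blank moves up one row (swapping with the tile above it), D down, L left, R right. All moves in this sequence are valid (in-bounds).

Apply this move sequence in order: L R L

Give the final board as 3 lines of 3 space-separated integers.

After move 1 (L):
2 5 1
8 4 7
6 0 3

After move 2 (R):
2 5 1
8 4 7
6 3 0

After move 3 (L):
2 5 1
8 4 7
6 0 3

Answer: 2 5 1
8 4 7
6 0 3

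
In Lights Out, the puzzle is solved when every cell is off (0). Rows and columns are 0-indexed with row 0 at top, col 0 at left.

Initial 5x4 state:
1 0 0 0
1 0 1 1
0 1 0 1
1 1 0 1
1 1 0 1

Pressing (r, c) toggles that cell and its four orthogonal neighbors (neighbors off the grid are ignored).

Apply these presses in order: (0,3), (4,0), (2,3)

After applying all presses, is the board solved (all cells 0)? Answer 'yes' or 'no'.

After press 1 at (0,3):
1 0 1 1
1 0 1 0
0 1 0 1
1 1 0 1
1 1 0 1

After press 2 at (4,0):
1 0 1 1
1 0 1 0
0 1 0 1
0 1 0 1
0 0 0 1

After press 3 at (2,3):
1 0 1 1
1 0 1 1
0 1 1 0
0 1 0 0
0 0 0 1

Lights still on: 10

Answer: no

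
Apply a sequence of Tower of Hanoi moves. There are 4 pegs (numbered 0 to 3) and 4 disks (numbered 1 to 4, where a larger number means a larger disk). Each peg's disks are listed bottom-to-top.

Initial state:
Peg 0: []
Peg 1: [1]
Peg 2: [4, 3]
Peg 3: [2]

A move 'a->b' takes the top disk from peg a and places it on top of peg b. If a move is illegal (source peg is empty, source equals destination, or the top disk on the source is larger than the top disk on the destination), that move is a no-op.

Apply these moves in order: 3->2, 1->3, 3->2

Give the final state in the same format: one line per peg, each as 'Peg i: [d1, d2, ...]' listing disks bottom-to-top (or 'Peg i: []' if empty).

Answer: Peg 0: []
Peg 1: []
Peg 2: [4, 3, 2, 1]
Peg 3: []

Derivation:
After move 1 (3->2):
Peg 0: []
Peg 1: [1]
Peg 2: [4, 3, 2]
Peg 3: []

After move 2 (1->3):
Peg 0: []
Peg 1: []
Peg 2: [4, 3, 2]
Peg 3: [1]

After move 3 (3->2):
Peg 0: []
Peg 1: []
Peg 2: [4, 3, 2, 1]
Peg 3: []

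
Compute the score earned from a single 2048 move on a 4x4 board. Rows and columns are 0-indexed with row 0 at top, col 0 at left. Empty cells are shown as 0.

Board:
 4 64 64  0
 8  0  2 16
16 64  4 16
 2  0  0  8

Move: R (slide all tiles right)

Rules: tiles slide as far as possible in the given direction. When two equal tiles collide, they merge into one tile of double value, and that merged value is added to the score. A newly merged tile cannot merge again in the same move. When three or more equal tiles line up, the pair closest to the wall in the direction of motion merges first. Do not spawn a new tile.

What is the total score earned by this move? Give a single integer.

Answer: 128

Derivation:
Slide right:
row 0: [4, 64, 64, 0] -> [0, 0, 4, 128]  score +128 (running 128)
row 1: [8, 0, 2, 16] -> [0, 8, 2, 16]  score +0 (running 128)
row 2: [16, 64, 4, 16] -> [16, 64, 4, 16]  score +0 (running 128)
row 3: [2, 0, 0, 8] -> [0, 0, 2, 8]  score +0 (running 128)
Board after move:
  0   0   4 128
  0   8   2  16
 16  64   4  16
  0   0   2   8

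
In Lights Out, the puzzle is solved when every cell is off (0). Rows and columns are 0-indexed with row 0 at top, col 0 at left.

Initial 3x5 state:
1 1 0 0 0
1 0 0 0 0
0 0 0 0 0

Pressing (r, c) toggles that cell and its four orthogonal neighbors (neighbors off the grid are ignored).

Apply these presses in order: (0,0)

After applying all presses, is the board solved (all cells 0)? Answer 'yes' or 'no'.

Answer: yes

Derivation:
After press 1 at (0,0):
0 0 0 0 0
0 0 0 0 0
0 0 0 0 0

Lights still on: 0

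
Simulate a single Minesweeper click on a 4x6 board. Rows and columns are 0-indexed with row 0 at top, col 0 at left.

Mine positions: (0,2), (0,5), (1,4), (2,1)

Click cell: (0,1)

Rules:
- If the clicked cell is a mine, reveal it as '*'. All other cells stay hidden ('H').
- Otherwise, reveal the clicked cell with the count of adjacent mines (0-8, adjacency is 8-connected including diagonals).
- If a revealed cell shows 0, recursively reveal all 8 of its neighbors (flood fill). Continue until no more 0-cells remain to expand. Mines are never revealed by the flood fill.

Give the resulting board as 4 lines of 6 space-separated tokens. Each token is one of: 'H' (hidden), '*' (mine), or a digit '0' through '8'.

H 1 H H H H
H H H H H H
H H H H H H
H H H H H H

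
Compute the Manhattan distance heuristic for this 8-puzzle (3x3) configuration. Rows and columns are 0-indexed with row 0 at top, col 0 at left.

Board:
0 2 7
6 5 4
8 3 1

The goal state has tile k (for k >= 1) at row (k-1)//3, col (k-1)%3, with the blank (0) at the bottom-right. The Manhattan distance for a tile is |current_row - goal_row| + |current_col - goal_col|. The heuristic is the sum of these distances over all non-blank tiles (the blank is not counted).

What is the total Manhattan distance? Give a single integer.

Tile 2: (0,1)->(0,1) = 0
Tile 7: (0,2)->(2,0) = 4
Tile 6: (1,0)->(1,2) = 2
Tile 5: (1,1)->(1,1) = 0
Tile 4: (1,2)->(1,0) = 2
Tile 8: (2,0)->(2,1) = 1
Tile 3: (2,1)->(0,2) = 3
Tile 1: (2,2)->(0,0) = 4
Sum: 0 + 4 + 2 + 0 + 2 + 1 + 3 + 4 = 16

Answer: 16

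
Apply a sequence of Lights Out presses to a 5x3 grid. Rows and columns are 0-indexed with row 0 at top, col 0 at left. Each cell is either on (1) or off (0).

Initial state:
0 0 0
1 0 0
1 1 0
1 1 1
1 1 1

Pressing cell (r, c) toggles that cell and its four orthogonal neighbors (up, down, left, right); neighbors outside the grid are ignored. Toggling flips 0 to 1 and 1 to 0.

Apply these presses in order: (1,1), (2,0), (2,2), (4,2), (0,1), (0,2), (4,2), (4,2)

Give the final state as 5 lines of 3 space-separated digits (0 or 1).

After press 1 at (1,1):
0 1 0
0 1 1
1 0 0
1 1 1
1 1 1

After press 2 at (2,0):
0 1 0
1 1 1
0 1 0
0 1 1
1 1 1

After press 3 at (2,2):
0 1 0
1 1 0
0 0 1
0 1 0
1 1 1

After press 4 at (4,2):
0 1 0
1 1 0
0 0 1
0 1 1
1 0 0

After press 5 at (0,1):
1 0 1
1 0 0
0 0 1
0 1 1
1 0 0

After press 6 at (0,2):
1 1 0
1 0 1
0 0 1
0 1 1
1 0 0

After press 7 at (4,2):
1 1 0
1 0 1
0 0 1
0 1 0
1 1 1

After press 8 at (4,2):
1 1 0
1 0 1
0 0 1
0 1 1
1 0 0

Answer: 1 1 0
1 0 1
0 0 1
0 1 1
1 0 0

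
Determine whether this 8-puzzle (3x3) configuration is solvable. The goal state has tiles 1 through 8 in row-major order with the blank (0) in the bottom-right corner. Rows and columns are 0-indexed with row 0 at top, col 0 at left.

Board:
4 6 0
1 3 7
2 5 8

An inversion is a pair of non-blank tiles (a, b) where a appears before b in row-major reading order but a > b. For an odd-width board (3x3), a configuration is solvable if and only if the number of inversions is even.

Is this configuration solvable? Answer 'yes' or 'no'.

Answer: yes

Derivation:
Inversions (pairs i<j in row-major order where tile[i] > tile[j] > 0): 10
10 is even, so the puzzle is solvable.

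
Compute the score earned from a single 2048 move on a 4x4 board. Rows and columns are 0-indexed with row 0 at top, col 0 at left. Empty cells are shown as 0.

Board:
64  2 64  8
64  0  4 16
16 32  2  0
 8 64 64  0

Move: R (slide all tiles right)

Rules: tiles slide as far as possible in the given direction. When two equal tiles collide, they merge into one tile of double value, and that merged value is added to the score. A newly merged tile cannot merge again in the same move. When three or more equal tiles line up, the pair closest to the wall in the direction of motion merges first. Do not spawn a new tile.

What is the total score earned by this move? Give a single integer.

Slide right:
row 0: [64, 2, 64, 8] -> [64, 2, 64, 8]  score +0 (running 0)
row 1: [64, 0, 4, 16] -> [0, 64, 4, 16]  score +0 (running 0)
row 2: [16, 32, 2, 0] -> [0, 16, 32, 2]  score +0 (running 0)
row 3: [8, 64, 64, 0] -> [0, 0, 8, 128]  score +128 (running 128)
Board after move:
 64   2  64   8
  0  64   4  16
  0  16  32   2
  0   0   8 128

Answer: 128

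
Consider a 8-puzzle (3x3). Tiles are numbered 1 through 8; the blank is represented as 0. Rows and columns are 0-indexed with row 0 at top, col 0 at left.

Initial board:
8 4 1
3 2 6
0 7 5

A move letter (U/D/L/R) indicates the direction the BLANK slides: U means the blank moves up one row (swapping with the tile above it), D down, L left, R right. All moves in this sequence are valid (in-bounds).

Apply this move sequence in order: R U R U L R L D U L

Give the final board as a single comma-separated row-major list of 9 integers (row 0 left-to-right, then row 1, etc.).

After move 1 (R):
8 4 1
3 2 6
7 0 5

After move 2 (U):
8 4 1
3 0 6
7 2 5

After move 3 (R):
8 4 1
3 6 0
7 2 5

After move 4 (U):
8 4 0
3 6 1
7 2 5

After move 5 (L):
8 0 4
3 6 1
7 2 5

After move 6 (R):
8 4 0
3 6 1
7 2 5

After move 7 (L):
8 0 4
3 6 1
7 2 5

After move 8 (D):
8 6 4
3 0 1
7 2 5

After move 9 (U):
8 0 4
3 6 1
7 2 5

After move 10 (L):
0 8 4
3 6 1
7 2 5

Answer: 0, 8, 4, 3, 6, 1, 7, 2, 5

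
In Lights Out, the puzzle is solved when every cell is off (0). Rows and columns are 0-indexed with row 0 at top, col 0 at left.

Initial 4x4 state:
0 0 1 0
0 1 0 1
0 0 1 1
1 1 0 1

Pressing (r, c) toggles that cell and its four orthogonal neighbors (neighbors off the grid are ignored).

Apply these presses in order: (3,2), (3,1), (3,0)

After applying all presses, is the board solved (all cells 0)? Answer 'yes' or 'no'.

After press 1 at (3,2):
0 0 1 0
0 1 0 1
0 0 0 1
1 0 1 0

After press 2 at (3,1):
0 0 1 0
0 1 0 1
0 1 0 1
0 1 0 0

After press 3 at (3,0):
0 0 1 0
0 1 0 1
1 1 0 1
1 0 0 0

Lights still on: 7

Answer: no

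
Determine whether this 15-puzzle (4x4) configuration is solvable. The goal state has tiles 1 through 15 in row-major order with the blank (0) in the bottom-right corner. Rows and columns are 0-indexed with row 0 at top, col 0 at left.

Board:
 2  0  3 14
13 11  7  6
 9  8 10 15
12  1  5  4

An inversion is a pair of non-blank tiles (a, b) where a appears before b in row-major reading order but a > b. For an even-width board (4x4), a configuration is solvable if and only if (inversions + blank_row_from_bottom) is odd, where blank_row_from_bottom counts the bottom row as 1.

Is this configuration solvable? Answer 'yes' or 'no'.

Inversions: 56
Blank is in row 0 (0-indexed from top), which is row 4 counting from the bottom (bottom = 1).
56 + 4 = 60, which is even, so the puzzle is not solvable.

Answer: no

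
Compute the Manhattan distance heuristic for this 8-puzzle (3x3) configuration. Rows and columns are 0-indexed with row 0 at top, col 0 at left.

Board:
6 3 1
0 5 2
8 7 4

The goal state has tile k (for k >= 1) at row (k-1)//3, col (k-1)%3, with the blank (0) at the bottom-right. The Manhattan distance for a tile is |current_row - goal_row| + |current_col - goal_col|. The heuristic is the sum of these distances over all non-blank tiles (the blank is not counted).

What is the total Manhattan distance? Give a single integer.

Answer: 13

Derivation:
Tile 6: (0,0)->(1,2) = 3
Tile 3: (0,1)->(0,2) = 1
Tile 1: (0,2)->(0,0) = 2
Tile 5: (1,1)->(1,1) = 0
Tile 2: (1,2)->(0,1) = 2
Tile 8: (2,0)->(2,1) = 1
Tile 7: (2,1)->(2,0) = 1
Tile 4: (2,2)->(1,0) = 3
Sum: 3 + 1 + 2 + 0 + 2 + 1 + 1 + 3 = 13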